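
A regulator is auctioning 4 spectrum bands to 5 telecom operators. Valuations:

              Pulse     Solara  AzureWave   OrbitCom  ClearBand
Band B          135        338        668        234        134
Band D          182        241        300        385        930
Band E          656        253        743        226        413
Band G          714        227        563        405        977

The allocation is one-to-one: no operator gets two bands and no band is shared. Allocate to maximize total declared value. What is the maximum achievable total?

This is the linear assignment problem.
Optimal: Solara→Band B ($338M), ClearBand→Band D ($930M), AzureWave→Band E ($743M), Pulse→Band G ($714M) — total 338+930+743+714 = $2725M.
Column-greedy (each band in turn goes to its best remaining operator) gives $2659M, worse by 66.

Max total: $2725M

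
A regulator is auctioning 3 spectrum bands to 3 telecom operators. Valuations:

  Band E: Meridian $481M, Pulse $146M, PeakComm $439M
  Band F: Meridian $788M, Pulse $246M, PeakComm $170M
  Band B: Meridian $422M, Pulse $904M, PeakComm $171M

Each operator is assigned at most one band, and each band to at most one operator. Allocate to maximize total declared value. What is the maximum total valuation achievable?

Treat this as an assignment problem: match each operator to one band.
Optimal: Meridian→Band F ($788M), Pulse→Band B ($904M), PeakComm→Band E ($439M) — total 788+904+439 = $2131M.
Column-greedy (each band in turn goes to its best remaining operator) gives $898M, worse by 1233.
Checked against all permutations: $2131M is optimal.

Max total: $2131M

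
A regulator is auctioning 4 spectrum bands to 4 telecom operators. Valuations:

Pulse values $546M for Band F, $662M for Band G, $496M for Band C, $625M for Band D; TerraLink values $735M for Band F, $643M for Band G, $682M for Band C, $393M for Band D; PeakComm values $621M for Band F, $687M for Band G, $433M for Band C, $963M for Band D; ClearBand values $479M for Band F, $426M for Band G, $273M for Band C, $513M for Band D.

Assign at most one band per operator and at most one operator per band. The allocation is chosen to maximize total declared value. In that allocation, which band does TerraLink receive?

TerraLink receives Band C.

This is a one-to-one assignment (maximum-weight bipartite matching).
Optimal: Pulse→Band G ($662M), TerraLink→Band C ($682M), PeakComm→Band D ($963M), ClearBand→Band F ($479M) — total 662+682+963+479 = $2786M.
Row-greedy (each operator in turn takes its best remaining band) gives $2633M, worse by 153.
Next-best assignment: Pulse→Band G, TerraLink→Band F, PeakComm→Band D, ClearBand→Band C = $2633M.
No other one-to-one assignment exceeds $2786M.
TerraLink's own top band is Band F ($735M), but forcing TerraLink→Band F and reassigning the rest optimally gives only $2633M — worse by 153.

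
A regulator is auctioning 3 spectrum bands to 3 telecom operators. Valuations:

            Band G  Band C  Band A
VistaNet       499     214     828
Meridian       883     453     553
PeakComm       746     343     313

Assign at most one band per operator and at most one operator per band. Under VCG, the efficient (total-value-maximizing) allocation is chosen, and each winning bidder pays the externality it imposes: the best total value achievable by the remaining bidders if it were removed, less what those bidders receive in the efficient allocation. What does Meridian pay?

Efficient allocation: VistaNet→Band A ($828M), Meridian→Band G ($883M), PeakComm→Band C ($343M); total welfare W = $2054M.
Meridian receives Band G at value $883M, so the others get W − 883 = $1171M.
Without Meridian: best allocation of the remaining 2 bidders over all 3 bands is VistaNet→Band A ($828M), PeakComm→Band G ($746M), total $1574M.
VCG payment = (others' best without Meridian) − (others' welfare with Meridian) = 1574 − 1171 = $403M.

Meridian pays $403M.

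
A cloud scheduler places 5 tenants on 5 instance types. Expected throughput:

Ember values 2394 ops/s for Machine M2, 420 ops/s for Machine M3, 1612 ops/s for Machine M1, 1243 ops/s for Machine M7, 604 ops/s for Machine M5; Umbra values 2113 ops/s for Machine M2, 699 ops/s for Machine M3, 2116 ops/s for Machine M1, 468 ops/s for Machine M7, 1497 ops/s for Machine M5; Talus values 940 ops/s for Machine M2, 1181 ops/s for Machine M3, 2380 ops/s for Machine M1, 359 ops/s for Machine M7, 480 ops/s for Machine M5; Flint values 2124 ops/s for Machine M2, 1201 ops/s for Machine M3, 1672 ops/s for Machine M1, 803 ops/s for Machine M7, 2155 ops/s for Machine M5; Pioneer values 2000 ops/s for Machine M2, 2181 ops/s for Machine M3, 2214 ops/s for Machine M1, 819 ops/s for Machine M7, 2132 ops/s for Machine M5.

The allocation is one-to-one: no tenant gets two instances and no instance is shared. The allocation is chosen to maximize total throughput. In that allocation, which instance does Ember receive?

Ember receives Machine M7.

Optimal: Ember→Machine M7 (1243 ops/s), Umbra→Machine M2 (2113 ops/s), Talus→Machine M1 (2380 ops/s), Flint→Machine M5 (2155 ops/s), Pioneer→Machine M3 (2181 ops/s) — total 1243+2113+2380+2155+2181 = 10072 ops/s.
Max-entry greedy (repeatedly take the single best remaining cell) gives 9578 ops/s, worse by 494.
Next-best assignment: Ember→Machine M2, Umbra→Machine M7, Talus→Machine M1, Flint→Machine M5, Pioneer→Machine M3 = 9578 ops/s.
Ember's own top instance is Machine M2 (2394 ops/s), but forcing Ember→Machine M2 and reassigning the rest optimally gives only 9578 ops/s — worse by 494.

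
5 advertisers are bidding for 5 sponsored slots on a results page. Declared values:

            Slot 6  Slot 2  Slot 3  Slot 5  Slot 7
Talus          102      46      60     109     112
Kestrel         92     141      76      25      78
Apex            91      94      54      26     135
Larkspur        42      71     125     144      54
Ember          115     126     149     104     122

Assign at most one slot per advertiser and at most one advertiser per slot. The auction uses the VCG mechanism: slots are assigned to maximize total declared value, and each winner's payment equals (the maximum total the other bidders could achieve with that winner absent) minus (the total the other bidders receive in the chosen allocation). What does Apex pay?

Apex pays $10.

Efficient allocation: Talus→Slot 6 ($102), Kestrel→Slot 2 ($141), Apex→Slot 7 ($135), Larkspur→Slot 5 ($144), Ember→Slot 3 ($149); total welfare W = $671.
Apex receives Slot 7 at value $135, so the others get W − 135 = $536.
Without Apex: best allocation of the remaining 4 bidders over all 5 slots is Talus→Slot 7 ($112), Kestrel→Slot 2 ($141), Larkspur→Slot 5 ($144), Ember→Slot 3 ($149), total $546.
VCG payment = (others' best without Apex) − (others' welfare with Apex) = 546 − 536 = $10.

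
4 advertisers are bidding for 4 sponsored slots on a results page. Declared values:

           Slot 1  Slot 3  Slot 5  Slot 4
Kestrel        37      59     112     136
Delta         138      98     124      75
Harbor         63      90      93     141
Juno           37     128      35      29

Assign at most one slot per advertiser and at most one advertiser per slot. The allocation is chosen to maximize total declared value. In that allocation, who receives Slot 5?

Optimal: Kestrel→Slot 5 ($112), Delta→Slot 1 ($138), Harbor→Slot 4 ($141), Juno→Slot 3 ($128) — total 112+138+141+128 = $519.
Row-greedy (each advertiser in turn takes its best remaining slot) gives $495, worse by 24.
Next-best assignment: Kestrel→Slot 4, Delta→Slot 1, Harbor→Slot 5, Juno→Slot 3 = $495.
Kestrel's own top slot is Slot 4 ($136), but forcing Kestrel→Slot 4 and reassigning the rest optimally gives only $495 — worse by 24.

Kestrel receives Slot 5.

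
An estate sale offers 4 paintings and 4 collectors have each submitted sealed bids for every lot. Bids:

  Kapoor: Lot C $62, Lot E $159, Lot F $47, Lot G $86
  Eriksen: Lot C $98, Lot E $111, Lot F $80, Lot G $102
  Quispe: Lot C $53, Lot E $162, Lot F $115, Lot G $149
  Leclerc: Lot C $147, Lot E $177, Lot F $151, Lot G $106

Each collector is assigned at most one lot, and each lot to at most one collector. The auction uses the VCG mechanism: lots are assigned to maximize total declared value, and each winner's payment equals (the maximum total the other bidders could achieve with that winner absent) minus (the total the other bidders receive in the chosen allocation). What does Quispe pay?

Quispe pays $4.

Efficient allocation: Kapoor→Lot E ($159), Eriksen→Lot C ($98), Quispe→Lot G ($149), Leclerc→Lot F ($151); total welfare W = $557.
Quispe receives Lot G at value $149, so the others get W − 149 = $408.
Without Quispe: best allocation of the remaining 3 bidders over all 4 lots is Kapoor→Lot E ($159), Eriksen→Lot G ($102), Leclerc→Lot F ($151), total $412.
VCG payment = (others' best without Quispe) − (others' welfare with Quispe) = 412 − 408 = $4.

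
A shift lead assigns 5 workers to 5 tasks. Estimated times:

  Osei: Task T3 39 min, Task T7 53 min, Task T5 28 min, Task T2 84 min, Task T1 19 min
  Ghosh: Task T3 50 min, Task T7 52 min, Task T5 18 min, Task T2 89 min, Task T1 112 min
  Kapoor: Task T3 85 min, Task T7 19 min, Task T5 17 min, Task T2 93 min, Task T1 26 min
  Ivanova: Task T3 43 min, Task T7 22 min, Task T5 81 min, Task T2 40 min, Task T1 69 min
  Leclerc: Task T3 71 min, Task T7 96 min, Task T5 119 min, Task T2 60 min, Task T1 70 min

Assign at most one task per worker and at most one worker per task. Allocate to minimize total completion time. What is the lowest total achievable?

Min total: 159 min

Optimal: Osei→Task T1 (19 min), Ghosh→Task T5 (18 min), Kapoor→Task T7 (19 min), Ivanova→Task T3 (43 min), Leclerc→Task T2 (60 min) — total 19+18+19+43+60 = 159 min.
Column-greedy (each task in turn goes to its cheapest remaining worker) gives 186 min, worse by 27.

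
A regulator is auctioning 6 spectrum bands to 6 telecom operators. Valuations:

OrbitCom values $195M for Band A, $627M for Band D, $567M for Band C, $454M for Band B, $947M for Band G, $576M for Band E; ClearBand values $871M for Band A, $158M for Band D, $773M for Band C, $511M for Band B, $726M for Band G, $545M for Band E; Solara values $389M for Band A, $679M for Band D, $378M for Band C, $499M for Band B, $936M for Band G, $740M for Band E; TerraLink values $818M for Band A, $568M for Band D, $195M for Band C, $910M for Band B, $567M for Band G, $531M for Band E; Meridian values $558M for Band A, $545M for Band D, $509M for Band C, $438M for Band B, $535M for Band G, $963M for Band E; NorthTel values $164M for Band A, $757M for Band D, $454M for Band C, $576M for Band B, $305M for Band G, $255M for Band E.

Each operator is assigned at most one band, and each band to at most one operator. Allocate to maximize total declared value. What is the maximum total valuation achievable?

Max total: $5004M

Optimal: OrbitCom→Band C ($567M), ClearBand→Band A ($871M), Solara→Band G ($936M), TerraLink→Band B ($910M), Meridian→Band E ($963M), NorthTel→Band D ($757M) — total 567+871+936+910+963+757 = $5004M.
Max-entry greedy (repeatedly take the single best remaining cell) gives $4826M, worse by 178.
Next-best assignment: OrbitCom→Band G, ClearBand→Band A, Solara→Band C, TerraLink→Band B, Meridian→Band E, NorthTel→Band D = $4826M.
No other one-to-one assignment exceeds $5004M.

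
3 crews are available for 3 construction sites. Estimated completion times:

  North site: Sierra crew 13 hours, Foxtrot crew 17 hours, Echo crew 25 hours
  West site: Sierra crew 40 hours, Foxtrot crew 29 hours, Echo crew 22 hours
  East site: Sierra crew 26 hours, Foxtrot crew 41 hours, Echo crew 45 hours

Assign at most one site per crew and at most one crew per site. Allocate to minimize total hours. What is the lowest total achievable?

Minimum total: 65 hours

Optimal: Sierra crew→East site (26 hours), Foxtrot crew→North site (17 hours), Echo crew→West site (22 hours) — total 26+17+22 = 65 hours.
Column-greedy (each site in turn goes to its cheapest remaining crew) gives 76 hours, worse by 11.
Next-best assignment: Sierra crew→North site, Foxtrot crew→East site, Echo crew→West site = 76 hours.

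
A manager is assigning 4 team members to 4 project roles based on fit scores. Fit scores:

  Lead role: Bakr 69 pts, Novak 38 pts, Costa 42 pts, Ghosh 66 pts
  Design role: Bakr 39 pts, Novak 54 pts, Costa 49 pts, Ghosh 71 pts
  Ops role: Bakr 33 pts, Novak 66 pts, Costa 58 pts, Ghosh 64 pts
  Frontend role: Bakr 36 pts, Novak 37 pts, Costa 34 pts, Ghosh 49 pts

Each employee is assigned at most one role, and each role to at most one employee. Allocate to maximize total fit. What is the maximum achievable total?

Maximum total: 240 pts

This is the linear assignment problem.
Optimal: Bakr→Lead role (69 pts), Novak→Ops role (66 pts), Costa→Frontend role (34 pts), Ghosh→Design role (71 pts) — total 69+66+34+71 = 240 pts.
Row-greedy (each employee in turn takes its best remaining role) gives 233 pts, worse by 7.
Swapping Costa↔Ghosh (Costa→Design role 49 pts, Ghosh→Frontend role 49 pts) loses 7.
No other one-to-one assignment exceeds 240 pts.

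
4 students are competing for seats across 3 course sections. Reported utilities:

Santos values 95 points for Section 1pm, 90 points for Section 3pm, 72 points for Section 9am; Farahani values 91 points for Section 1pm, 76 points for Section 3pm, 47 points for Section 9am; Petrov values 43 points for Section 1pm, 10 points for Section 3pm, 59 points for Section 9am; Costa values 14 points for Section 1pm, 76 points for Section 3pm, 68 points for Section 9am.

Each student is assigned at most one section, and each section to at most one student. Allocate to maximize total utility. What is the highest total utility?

Maximum total: 249 points

Optimal: Farahani→Section 1pm (91 points), Santos→Section 3pm (90 points), Costa→Section 9am (68 points) — total 91+90+68 = 249 points.
Row-greedy (each student in turn takes its best remaining section) gives 230 points, worse by 19.
Next-best assignment: Farahani→Section 1pm, Santos→Section 3pm, Petrov→Section 9am = 240 points.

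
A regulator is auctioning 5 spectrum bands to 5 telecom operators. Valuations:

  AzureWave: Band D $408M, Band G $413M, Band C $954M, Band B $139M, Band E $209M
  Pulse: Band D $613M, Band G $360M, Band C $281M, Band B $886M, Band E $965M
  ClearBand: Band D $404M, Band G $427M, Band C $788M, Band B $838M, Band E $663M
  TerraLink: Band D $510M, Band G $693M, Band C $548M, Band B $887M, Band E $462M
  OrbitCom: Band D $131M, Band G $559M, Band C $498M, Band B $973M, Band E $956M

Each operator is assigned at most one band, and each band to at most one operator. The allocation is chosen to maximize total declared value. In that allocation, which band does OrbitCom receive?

OrbitCom receives Band E.

Optimal: AzureWave→Band C ($954M), Pulse→Band D ($613M), ClearBand→Band B ($838M), TerraLink→Band G ($693M), OrbitCom→Band E ($956M) — total 954+613+838+693+956 = $4054M.
Next-best assignment: AzureWave→Band C, Pulse→Band E, ClearBand→Band D, TerraLink→Band G, OrbitCom→Band B = $3989M.
OrbitCom's own top band is Band B ($973M), but forcing OrbitCom→Band B and reassigning the rest optimally gives only $3989M — worse by 65.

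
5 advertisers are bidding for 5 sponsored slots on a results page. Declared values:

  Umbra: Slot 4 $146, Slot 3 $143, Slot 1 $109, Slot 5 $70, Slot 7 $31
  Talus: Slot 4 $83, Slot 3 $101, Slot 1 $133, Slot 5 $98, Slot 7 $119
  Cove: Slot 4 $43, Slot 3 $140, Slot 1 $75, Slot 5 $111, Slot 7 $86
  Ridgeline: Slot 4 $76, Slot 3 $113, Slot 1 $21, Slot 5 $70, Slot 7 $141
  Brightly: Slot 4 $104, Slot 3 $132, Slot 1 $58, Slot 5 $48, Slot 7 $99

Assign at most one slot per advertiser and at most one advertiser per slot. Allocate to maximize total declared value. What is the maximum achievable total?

Optimal: Umbra→Slot 4 ($146), Talus→Slot 1 ($133), Cove→Slot 5 ($111), Ridgeline→Slot 7 ($141), Brightly→Slot 3 ($132) — total 146+133+111+141+132 = $663.
Row-greedy (each advertiser in turn takes its best remaining slot) gives $608, worse by 55.
Swapping Umbra↔Ridgeline (Umbra→Slot 7 $31, Ridgeline→Slot 4 $76) loses 180.
Checked against all permutations: $663 is optimal.

Maximum total: $663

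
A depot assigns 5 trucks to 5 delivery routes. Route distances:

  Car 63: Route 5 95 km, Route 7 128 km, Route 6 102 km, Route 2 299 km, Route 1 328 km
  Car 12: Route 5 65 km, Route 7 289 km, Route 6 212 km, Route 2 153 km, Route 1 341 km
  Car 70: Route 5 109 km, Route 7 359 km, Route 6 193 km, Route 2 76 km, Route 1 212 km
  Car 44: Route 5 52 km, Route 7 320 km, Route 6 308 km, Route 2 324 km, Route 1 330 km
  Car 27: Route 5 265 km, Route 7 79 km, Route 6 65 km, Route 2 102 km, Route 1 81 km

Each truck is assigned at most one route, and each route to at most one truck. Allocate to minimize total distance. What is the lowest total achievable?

Optimal: Car 63→Route 7 (128 km), Car 12→Route 6 (212 km), Car 70→Route 2 (76 km), Car 44→Route 5 (52 km), Car 27→Route 1 (81 km) — total 128+212+76+52+81 = 549 km.
Row-greedy (each truck in turn takes its cheapest remaining route) gives 842 km, worse by 293.

Min total: 549 km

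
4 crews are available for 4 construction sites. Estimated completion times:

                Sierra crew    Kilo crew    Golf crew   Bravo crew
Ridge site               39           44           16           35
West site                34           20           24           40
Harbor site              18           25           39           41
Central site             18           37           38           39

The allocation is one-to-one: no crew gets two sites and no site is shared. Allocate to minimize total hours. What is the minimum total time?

Min total: 93 hours

This is the linear assignment problem.
Optimal: Sierra crew→Harbor site (18 hours), Kilo crew→West site (20 hours), Golf crew→Ridge site (16 hours), Bravo crew→Central site (39 hours) — total 18+20+16+39 = 93 hours.
Swapping Sierra crew↔Kilo crew (Sierra crew→West site 34 hours, Kilo crew→Harbor site 25 hours) adds 21.
No other one-to-one assignment undercuts 93 hours.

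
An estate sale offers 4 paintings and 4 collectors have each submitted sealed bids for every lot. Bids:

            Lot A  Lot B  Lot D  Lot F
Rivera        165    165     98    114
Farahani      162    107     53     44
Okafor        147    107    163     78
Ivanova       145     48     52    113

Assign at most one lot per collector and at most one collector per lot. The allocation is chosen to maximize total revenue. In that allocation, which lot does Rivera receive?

Rivera receives Lot B.

Optimal: Rivera→Lot B ($165), Farahani→Lot A ($162), Okafor→Lot D ($163), Ivanova→Lot F ($113) — total 165+162+163+113 = $603.
Swapping Okafor↔Ivanova (Okafor→Lot F $78, Ivanova→Lot D $52) loses 146.
No other one-to-one assignment exceeds $603.
Rivera's own top lot is Lot A ($165), but forcing Rivera→Lot A and reassigning the rest optimally gives only $548 — worse by 55.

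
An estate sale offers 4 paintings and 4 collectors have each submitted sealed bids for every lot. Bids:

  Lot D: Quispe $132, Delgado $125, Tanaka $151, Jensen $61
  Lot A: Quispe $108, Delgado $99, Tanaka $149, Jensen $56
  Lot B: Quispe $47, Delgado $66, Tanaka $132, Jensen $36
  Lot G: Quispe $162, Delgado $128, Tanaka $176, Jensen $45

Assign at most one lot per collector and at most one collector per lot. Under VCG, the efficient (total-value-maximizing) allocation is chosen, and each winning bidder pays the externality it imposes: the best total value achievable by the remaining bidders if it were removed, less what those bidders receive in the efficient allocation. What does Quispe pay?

Efficient allocation: Quispe→Lot G ($162), Delgado→Lot D ($125), Tanaka→Lot B ($132), Jensen→Lot A ($56); total welfare W = $475.
Quispe receives Lot G at value $162, so the others get W − 162 = $313.
Without Quispe: best allocation of the remaining 3 bidders over all 4 lots is Delgado→Lot D ($125), Tanaka→Lot G ($176), Jensen→Lot A ($56), total $357.
VCG payment = (others' best without Quispe) − (others' welfare with Quispe) = 357 − 313 = $44.

Quispe pays $44.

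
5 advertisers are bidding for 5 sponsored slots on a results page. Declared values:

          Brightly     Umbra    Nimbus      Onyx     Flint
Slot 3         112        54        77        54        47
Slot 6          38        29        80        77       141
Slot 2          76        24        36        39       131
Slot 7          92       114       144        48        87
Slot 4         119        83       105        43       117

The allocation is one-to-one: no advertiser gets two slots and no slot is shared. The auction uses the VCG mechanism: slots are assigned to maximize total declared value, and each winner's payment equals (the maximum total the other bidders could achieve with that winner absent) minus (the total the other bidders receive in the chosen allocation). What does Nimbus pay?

Efficient allocation: Brightly→Slot 3 ($112), Umbra→Slot 4 ($83), Nimbus→Slot 7 ($144), Onyx→Slot 6 ($77), Flint→Slot 2 ($131); total welfare W = $547.
Nimbus receives Slot 7 at value $144, so the others get W − 144 = $403.
Without Nimbus: best allocation of the remaining 4 bidders over all 5 slots is Brightly→Slot 4 ($119), Umbra→Slot 7 ($114), Onyx→Slot 6 ($77), Flint→Slot 2 ($131), total $441.
VCG payment = (others' best without Nimbus) − (others' welfare with Nimbus) = 441 − 403 = $38.

Nimbus pays $38.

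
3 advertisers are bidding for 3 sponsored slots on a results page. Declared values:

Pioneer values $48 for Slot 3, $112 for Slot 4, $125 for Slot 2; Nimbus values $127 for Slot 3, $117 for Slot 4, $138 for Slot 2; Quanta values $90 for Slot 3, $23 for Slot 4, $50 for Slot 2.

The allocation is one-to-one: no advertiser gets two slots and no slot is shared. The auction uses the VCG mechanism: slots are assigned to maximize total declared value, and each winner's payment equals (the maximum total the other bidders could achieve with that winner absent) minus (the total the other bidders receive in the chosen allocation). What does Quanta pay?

Quanta pays $2.

Efficient allocation: Pioneer→Slot 4 ($112), Nimbus→Slot 2 ($138), Quanta→Slot 3 ($90); total welfare W = $340.
Quanta receives Slot 3 at value $90, so the others get W − 90 = $250.
Without Quanta: best allocation of the remaining 2 bidders over all 3 slots is Pioneer→Slot 2 ($125), Nimbus→Slot 3 ($127), total $252.
VCG payment = (others' best without Quanta) − (others' welfare with Quanta) = 252 − 250 = $2.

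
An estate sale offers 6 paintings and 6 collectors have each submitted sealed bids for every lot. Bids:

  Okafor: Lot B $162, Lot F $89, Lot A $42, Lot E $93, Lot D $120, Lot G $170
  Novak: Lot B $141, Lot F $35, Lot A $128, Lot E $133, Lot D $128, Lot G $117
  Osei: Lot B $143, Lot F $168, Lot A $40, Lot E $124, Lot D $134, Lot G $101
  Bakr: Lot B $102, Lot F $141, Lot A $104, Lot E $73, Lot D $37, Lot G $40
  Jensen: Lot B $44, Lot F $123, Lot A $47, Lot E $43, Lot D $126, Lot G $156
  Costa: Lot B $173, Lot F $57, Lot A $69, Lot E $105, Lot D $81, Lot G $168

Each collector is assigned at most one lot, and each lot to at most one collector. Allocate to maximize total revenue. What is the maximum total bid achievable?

Maximum total: $874

This is the linear assignment problem.
Optimal: Okafor→Lot G ($170), Novak→Lot E ($133), Osei→Lot F ($168), Bakr→Lot A ($104), Jensen→Lot D ($126), Costa→Lot B ($173) — total 170+133+168+104+126+173 = $874.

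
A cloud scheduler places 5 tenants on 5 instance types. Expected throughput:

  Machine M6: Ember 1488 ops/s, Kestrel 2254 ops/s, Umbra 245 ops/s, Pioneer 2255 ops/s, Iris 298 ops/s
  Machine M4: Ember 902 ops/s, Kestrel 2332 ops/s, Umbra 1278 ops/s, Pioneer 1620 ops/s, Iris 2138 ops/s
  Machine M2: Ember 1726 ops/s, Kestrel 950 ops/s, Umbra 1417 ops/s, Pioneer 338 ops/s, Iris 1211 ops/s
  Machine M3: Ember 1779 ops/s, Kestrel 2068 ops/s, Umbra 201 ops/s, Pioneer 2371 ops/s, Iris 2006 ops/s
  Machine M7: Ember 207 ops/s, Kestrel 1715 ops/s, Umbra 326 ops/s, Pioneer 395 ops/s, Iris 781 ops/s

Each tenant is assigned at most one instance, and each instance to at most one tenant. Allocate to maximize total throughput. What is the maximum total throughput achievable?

Max total: 9304 ops/s

This is the linear assignment problem.
Optimal: Ember→Machine M3 (1779 ops/s), Kestrel→Machine M7 (1715 ops/s), Umbra→Machine M2 (1417 ops/s), Pioneer→Machine M6 (2255 ops/s), Iris→Machine M4 (2138 ops/s) — total 1779+1715+1417+2255+2138 = 9304 ops/s.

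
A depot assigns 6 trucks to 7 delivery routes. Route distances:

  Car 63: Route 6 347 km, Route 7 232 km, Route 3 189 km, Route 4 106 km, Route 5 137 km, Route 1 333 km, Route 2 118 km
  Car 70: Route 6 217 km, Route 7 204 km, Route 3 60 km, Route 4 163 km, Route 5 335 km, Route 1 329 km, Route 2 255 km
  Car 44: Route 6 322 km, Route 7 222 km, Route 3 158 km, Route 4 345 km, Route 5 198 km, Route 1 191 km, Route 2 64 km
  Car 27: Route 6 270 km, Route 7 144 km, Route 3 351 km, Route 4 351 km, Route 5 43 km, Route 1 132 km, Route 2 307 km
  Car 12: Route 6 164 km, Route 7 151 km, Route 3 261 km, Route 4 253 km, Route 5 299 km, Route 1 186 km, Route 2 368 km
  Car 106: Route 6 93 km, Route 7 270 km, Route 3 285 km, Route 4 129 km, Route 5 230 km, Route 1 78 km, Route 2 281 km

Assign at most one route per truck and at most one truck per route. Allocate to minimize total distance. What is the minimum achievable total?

Optimal: Car 63→Route 4 (106 km), Car 70→Route 3 (60 km), Car 44→Route 2 (64 km), Car 27→Route 5 (43 km), Car 12→Route 7 (151 km), Car 106→Route 1 (78 km) — total 106+60+64+43+151+78 = 502 km.
Column-greedy (each route in turn goes to its cheapest remaining truck) gives 787 km, worse by 285.

Minimum total: 502 km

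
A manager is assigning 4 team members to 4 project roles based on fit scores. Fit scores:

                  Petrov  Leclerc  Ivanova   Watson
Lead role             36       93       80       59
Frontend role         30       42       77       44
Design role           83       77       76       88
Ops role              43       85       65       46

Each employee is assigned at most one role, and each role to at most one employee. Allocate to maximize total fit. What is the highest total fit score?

Max total: 304 pts

Optimal: Petrov→Design role (83 pts), Leclerc→Ops role (85 pts), Ivanova→Frontend role (77 pts), Watson→Lead role (59 pts) — total 83+85+77+59 = 304 pts.
Column-greedy (each role in turn goes to its best remaining employee) gives 301 pts, worse by 3.
Next-best assignment: Petrov→Ops role, Leclerc→Lead role, Ivanova→Frontend role, Watson→Design role = 301 pts.
Swapping Leclerc↔Watson (Leclerc→Lead role 93 pts, Watson→Ops role 46 pts) loses 5.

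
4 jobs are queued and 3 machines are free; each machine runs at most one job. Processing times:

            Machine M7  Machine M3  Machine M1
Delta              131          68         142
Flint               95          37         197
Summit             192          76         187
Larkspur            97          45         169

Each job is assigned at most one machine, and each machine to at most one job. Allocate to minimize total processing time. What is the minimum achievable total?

Minimum total: 276 min

Optimal: Larkspur→Machine M7 (97 min), Flint→Machine M3 (37 min), Delta→Machine M1 (142 min) — total 97+37+142 = 276 min.
Row-greedy (each job in turn takes its cheapest remaining machine) gives 350 min, worse by 74.
Swapping Delta↔Flint (Delta→Machine M3 68 min, Flint→Machine M1 197 min) adds 86.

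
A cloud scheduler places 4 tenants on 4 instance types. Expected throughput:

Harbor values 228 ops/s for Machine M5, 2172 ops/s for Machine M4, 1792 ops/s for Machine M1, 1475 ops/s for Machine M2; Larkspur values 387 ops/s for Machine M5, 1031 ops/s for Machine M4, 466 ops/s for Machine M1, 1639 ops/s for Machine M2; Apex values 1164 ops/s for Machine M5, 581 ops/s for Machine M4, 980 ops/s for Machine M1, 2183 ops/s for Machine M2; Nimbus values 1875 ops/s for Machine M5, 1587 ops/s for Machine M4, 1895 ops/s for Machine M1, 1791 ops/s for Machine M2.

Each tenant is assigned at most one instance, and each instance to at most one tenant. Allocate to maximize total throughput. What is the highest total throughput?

Optimal: Harbor→Machine M1 (1792 ops/s), Larkspur→Machine M4 (1031 ops/s), Apex→Machine M2 (2183 ops/s), Nimbus→Machine M5 (1875 ops/s) — total 1792+1031+2183+1875 = 6881 ops/s.
Column-greedy (each instance in turn goes to its best remaining tenant) gives 6666 ops/s, worse by 215.
Next-best assignment: Harbor→Machine M4, Larkspur→Machine M2, Apex→Machine M5, Nimbus→Machine M1 = 6870 ops/s.
Swapping Apex↔Larkspur (Apex→Machine M4 581 ops/s, Larkspur→Machine M2 1639 ops/s) loses 994.
Checked against all permutations: 6881 ops/s is optimal.

Maximum total: 6881 ops/s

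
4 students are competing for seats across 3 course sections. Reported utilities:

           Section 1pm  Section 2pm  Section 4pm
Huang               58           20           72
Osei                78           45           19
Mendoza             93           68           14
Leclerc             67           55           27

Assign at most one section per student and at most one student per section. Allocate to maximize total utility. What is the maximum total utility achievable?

This is the linear assignment problem.
Optimal: Mendoza→Section 1pm (93 points), Leclerc→Section 2pm (55 points), Huang→Section 4pm (72 points) — total 93+55+72 = 220 points.
Row-greedy (each student in turn takes its best remaining section) gives 218 points, worse by 2.
Next-best assignment: Osei→Section 1pm, Mendoza→Section 2pm, Huang→Section 4pm = 218 points.
Every other assignment is strictly worse.

Max total: 220 points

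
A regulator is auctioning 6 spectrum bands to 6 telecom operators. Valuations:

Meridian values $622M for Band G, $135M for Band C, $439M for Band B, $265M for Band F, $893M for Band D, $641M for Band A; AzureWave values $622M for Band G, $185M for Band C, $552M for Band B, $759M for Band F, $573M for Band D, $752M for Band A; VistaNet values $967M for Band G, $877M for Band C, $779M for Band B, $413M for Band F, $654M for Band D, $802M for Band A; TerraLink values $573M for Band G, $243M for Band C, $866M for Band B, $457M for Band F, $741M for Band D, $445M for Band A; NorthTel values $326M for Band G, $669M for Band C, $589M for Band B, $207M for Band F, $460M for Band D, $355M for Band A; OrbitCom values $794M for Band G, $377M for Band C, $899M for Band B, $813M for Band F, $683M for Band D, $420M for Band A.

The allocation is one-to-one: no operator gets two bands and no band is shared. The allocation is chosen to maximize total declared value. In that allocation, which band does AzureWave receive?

AzureWave receives Band A.

Optimal: Meridian→Band D ($893M), AzureWave→Band A ($752M), VistaNet→Band G ($967M), TerraLink→Band B ($866M), NorthTel→Band C ($669M), OrbitCom→Band F ($813M) — total 893+752+967+866+669+813 = $4960M.
Every other assignment is strictly worse.
AzureWave's own top band is Band F ($759M), but forcing AzureWave→Band F and reassigning the rest optimally gives only $4783M — worse by 177.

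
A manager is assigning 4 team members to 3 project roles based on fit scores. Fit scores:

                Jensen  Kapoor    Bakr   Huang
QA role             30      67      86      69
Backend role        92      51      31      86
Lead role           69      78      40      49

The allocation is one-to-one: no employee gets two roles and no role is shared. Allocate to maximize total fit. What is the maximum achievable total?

Maximum total: 256 pts

Treat this as an assignment problem: match each employee to one role.
Optimal: Bakr→QA role (86 pts), Jensen→Backend role (92 pts), Kapoor→Lead role (78 pts) — total 86+92+78 = 256 pts.
Swapping Kapoor↔Bakr (Kapoor→QA role 67 pts, Bakr→Lead role 40 pts) loses 57.
No other one-to-one assignment exceeds 256 pts.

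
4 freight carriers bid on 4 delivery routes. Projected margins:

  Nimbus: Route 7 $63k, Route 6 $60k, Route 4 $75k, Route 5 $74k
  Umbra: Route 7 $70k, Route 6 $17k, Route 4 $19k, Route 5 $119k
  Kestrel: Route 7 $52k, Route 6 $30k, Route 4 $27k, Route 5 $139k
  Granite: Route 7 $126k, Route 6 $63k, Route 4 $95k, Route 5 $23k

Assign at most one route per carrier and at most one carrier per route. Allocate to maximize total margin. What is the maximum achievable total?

Max total: $364k

Treat this as an assignment problem: match each carrier to one route.
Optimal: Nimbus→Route 6 ($60k), Umbra→Route 7 ($70k), Kestrel→Route 5 ($139k), Granite→Route 4 ($95k) — total 60+70+139+95 = $364k.
Max-entry greedy (repeatedly take the single best remaining cell) gives $357k, worse by 7.
Next-best assignment: Nimbus→Route 4, Umbra→Route 6, Kestrel→Route 5, Granite→Route 7 = $357k.
Every other assignment is strictly worse.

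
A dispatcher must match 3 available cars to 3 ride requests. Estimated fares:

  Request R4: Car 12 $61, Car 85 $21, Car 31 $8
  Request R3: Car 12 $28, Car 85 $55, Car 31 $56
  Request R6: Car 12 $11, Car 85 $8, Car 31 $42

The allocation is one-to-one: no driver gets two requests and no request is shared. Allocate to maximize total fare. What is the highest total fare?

Max total: $158

Optimal: Car 12→Request R4 ($61), Car 85→Request R3 ($55), Car 31→Request R6 ($42) — total 61+55+42 = $158.
Column-greedy (each request in turn goes to its best remaining driver) gives $125, worse by 33.
Swapping Car 31↔Car 12 (Car 31→Request R4 $8, Car 12→Request R6 $11) loses 84.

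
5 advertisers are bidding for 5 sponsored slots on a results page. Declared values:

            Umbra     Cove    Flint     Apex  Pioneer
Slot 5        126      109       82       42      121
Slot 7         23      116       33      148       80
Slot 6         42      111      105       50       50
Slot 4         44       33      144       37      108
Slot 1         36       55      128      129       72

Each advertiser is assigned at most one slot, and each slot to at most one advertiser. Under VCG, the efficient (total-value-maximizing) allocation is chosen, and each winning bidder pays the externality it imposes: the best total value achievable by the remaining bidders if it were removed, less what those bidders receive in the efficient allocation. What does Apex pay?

Apex pays $5.

Efficient allocation: Umbra→Slot 5 ($126), Cove→Slot 6 ($111), Flint→Slot 1 ($128), Apex→Slot 7 ($148), Pioneer→Slot 4 ($108); total welfare W = $621.
Apex receives Slot 7 at value $148, so the others get W − 148 = $473.
Without Apex: best allocation of the remaining 4 bidders over all 5 slots is Umbra→Slot 5 ($126), Cove→Slot 7 ($116), Flint→Slot 1 ($128), Pioneer→Slot 4 ($108), total $478.
VCG payment = (others' best without Apex) − (others' welfare with Apex) = 478 − 473 = $5.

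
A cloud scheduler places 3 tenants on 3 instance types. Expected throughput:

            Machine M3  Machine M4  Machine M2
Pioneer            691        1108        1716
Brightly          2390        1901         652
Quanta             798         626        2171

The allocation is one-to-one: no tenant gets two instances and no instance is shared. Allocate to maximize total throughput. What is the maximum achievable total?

Max total: 5669 ops/s

Optimal: Pioneer→Machine M4 (1108 ops/s), Brightly→Machine M3 (2390 ops/s), Quanta→Machine M2 (2171 ops/s) — total 1108+2390+2171 = 5669 ops/s.
Row-greedy (each tenant in turn takes its best remaining instance) gives 4732 ops/s, worse by 937.
Every other assignment is strictly worse.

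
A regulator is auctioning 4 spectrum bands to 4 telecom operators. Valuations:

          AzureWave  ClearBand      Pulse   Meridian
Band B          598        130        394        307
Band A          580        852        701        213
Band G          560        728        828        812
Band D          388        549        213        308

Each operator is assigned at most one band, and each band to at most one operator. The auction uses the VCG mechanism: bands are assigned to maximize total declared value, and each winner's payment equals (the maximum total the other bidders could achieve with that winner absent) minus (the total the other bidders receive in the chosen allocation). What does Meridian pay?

Efficient allocation: AzureWave→Band B ($598M), ClearBand→Band D ($549M), Pulse→Band A ($701M), Meridian→Band G ($812M); total welfare W = $2660M.
Meridian receives Band G at value $812M, so the others get W − 812 = $1848M.
Without Meridian: best allocation of the remaining 3 bidders over all 4 bands is AzureWave→Band B ($598M), ClearBand→Band A ($852M), Pulse→Band G ($828M), total $2278M.
VCG payment = (others' best without Meridian) − (others' welfare with Meridian) = 2278 − 1848 = $430M.

Meridian pays $430M.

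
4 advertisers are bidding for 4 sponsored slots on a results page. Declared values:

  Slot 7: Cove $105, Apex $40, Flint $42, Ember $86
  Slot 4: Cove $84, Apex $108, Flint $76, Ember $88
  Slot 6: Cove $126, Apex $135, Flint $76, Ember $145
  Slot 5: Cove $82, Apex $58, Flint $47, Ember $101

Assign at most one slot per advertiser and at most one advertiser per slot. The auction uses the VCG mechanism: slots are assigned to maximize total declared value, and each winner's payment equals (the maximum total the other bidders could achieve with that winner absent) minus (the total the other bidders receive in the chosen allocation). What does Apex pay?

Efficient allocation: Cove→Slot 7 ($105), Apex→Slot 6 ($135), Flint→Slot 4 ($76), Ember→Slot 5 ($101); total welfare W = $417.
Apex receives Slot 6 at value $135, so the others get W − 135 = $282.
Without Apex: best allocation of the remaining 3 bidders over all 4 slots is Cove→Slot 7 ($105), Flint→Slot 4 ($76), Ember→Slot 6 ($145), total $326.
VCG payment = (others' best without Apex) − (others' welfare with Apex) = 326 − 282 = $44.

Apex pays $44.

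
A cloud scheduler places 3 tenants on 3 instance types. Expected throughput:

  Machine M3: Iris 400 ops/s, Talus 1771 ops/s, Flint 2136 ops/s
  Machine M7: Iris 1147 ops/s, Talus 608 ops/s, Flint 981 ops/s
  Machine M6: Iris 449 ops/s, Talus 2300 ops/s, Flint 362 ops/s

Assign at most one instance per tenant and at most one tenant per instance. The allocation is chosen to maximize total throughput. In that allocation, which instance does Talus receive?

Treat this as an assignment problem: match each tenant to one instance.
Optimal: Iris→Machine M7 (1147 ops/s), Talus→Machine M6 (2300 ops/s), Flint→Machine M3 (2136 ops/s) — total 1147+2300+2136 = 5583 ops/s.
Next-best assignment: Iris→Machine M3, Talus→Machine M6, Flint→Machine M7 = 3681 ops/s.

Talus receives Machine M6.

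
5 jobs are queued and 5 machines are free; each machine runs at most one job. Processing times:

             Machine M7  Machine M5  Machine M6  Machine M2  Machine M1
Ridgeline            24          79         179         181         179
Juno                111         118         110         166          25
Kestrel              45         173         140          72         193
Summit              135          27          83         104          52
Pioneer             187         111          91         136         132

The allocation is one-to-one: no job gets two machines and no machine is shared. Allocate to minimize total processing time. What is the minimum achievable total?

Optimal: Ridgeline→Machine M7 (24 min), Juno→Machine M1 (25 min), Kestrel→Machine M2 (72 min), Summit→Machine M5 (27 min), Pioneer→Machine M6 (91 min) — total 24+25+72+27+91 = 239 min.
Next-best assignment: Ridgeline→Machine M7, Juno→Machine M1, Kestrel→Machine M2, Summit→Machine M6, Pioneer→Machine M5 = 315 min.
Swapping Juno↔Summit (Juno→Machine M5 118 min, Summit→Machine M1 52 min) adds 118.

Minimum total: 239 min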